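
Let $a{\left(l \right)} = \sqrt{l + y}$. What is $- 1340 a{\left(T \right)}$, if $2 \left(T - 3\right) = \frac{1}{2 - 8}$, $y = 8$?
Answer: $- \frac{670 \sqrt{393}}{3} \approx -4427.4$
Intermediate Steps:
$T = \frac{35}{12}$ ($T = 3 + \frac{1}{2 \left(2 - 8\right)} = 3 + \frac{1}{2 \left(-6\right)} = 3 + \frac{1}{2} \left(- \frac{1}{6}\right) = 3 - \frac{1}{12} = \frac{35}{12} \approx 2.9167$)
$a{\left(l \right)} = \sqrt{8 + l}$ ($a{\left(l \right)} = \sqrt{l + 8} = \sqrt{8 + l}$)
$- 1340 a{\left(T \right)} = - 1340 \sqrt{8 + \frac{35}{12}} = - 1340 \sqrt{\frac{131}{12}} = - 1340 \frac{\sqrt{393}}{6} = - \frac{670 \sqrt{393}}{3}$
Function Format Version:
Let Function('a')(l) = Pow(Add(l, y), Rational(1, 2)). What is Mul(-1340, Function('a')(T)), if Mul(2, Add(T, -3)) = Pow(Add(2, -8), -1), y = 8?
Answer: Mul(Rational(-670, 3), Pow(393, Rational(1, 2))) ≈ -4427.4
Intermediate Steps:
T = Rational(35, 12) (T = Add(3, Mul(Rational(1, 2), Pow(Add(2, -8), -1))) = Add(3, Mul(Rational(1, 2), Pow(-6, -1))) = Add(3, Mul(Rational(1, 2), Rational(-1, 6))) = Add(3, Rational(-1, 12)) = Rational(35, 12) ≈ 2.9167)
Function('a')(l) = Pow(Add(8, l), Rational(1, 2)) (Function('a')(l) = Pow(Add(l, 8), Rational(1, 2)) = Pow(Add(8, l), Rational(1, 2)))
Mul(-1340, Function('a')(T)) = Mul(-1340, Pow(Add(8, Rational(35, 12)), Rational(1, 2))) = Mul(-1340, Pow(Rational(131, 12), Rational(1, 2))) = Mul(-1340, Mul(Rational(1, 6), Pow(393, Rational(1, 2)))) = Mul(Rational(-670, 3), Pow(393, Rational(1, 2)))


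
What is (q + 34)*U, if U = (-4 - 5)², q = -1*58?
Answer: -1944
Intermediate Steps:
q = -58
U = 81 (U = (-9)² = 81)
(q + 34)*U = (-58 + 34)*81 = -24*81 = -1944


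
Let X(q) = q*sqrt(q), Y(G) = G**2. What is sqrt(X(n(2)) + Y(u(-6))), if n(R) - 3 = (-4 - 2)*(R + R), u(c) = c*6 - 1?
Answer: sqrt(1369 - 21*I*sqrt(21)) ≈ 37.023 - 1.2997*I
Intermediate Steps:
u(c) = -1 + 6*c (u(c) = 6*c - 1 = -1 + 6*c)
n(R) = 3 - 12*R (n(R) = 3 + (-4 - 2)*(R + R) = 3 - 12*R)
X(q) = q**(3/2)
sqrt(X(n(2)) + Y(u(-6))) = sqrt((3 - 12*2)**(3/2) + (-1 + 6*(-6))**2) = sqrt((3 - 24)**(3/2) + (-1 - 36)**2) = sqrt((-21)**(3/2) + (-37)**2) = sqrt(-21*I*sqrt(21) + 1369) = sqrt(1369 - 21*I*sqrt(21))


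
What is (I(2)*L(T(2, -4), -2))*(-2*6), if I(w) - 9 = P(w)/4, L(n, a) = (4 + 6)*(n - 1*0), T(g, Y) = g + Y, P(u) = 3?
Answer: 2340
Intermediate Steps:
T(g, Y) = Y + g
L(n, a) = 10*n (L(n, a) = 10*(n + 0) = 10*n)
I(w) = 39/4 (I(w) = 9 + 3/4 = 9 + 3*(¼) = 9 + ¾ = 39/4)
(I(2)*L(T(2, -4), -2))*(-2*6) = (39*(10*(-4 + 2))/4)*(-2*6) = (39*(10*(-2))/4)*(-12) = ((39/4)*(-20))*(-12) = -195*(-12) = 2340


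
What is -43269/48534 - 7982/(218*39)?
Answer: -9682967/5290206 ≈ -1.8304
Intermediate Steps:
-43269/48534 - 7982/(218*39) = -43269*1/48534 - 7982/8502 = -14423/16178 - 7982*1/8502 = -14423/16178 - 307/327 = -9682967/5290206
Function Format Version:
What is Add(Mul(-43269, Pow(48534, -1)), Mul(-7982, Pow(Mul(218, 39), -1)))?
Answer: Rational(-9682967, 5290206) ≈ -1.8304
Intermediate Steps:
Add(Mul(-43269, Pow(48534, -1)), Mul(-7982, Pow(Mul(218, 39), -1))) = Add(Mul(-43269, Rational(1, 48534)), Mul(-7982, Pow(8502, -1))) = Add(Rational(-14423, 16178), Mul(-7982, Rational(1, 8502))) = Add(Rational(-14423, 16178), Rational(-307, 327)) = Rational(-9682967, 5290206)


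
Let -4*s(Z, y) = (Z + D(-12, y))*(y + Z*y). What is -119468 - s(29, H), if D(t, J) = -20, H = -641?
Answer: -325471/2 ≈ -1.6274e+5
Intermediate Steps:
s(Z, y) = -(-20 + Z)*(y + Z*y)/4 (s(Z, y) = -(Z - 20)*(y + Z*y)/4 = -(-20 + Z)*(y + Z*y)/4)
-119468 - s(29, H) = -119468 - (-641)*(20 - 1*29² + 19*29)/4 = -119468 - (-641)*(20 - 1*841 + 551)/4 = -119468 - (-641)*(20 - 841 + 551)/4 = -119468 - (-641)*(-270)/4 = -119468 - 1*86535/2 = -119468 - 86535/2 = -325471/2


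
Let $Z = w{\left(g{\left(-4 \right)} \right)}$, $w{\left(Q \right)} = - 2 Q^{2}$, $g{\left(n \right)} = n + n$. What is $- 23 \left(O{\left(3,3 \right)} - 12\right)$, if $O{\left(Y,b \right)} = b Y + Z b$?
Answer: $8901$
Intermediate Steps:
$g{\left(n \right)} = 2 n$
$Z = -128$ ($Z = - 2 \left(2 \left(-4\right)\right)^{2} = - 2 \left(-8\right)^{2} = \left(-2\right) 64 = -128$)
$O{\left(Y,b \right)} = - 128 b + Y b$ ($O{\left(Y,b \right)} = b Y - 128 b = Y b - 128 b = - 128 b + Y b$)
$- 23 \left(O{\left(3,3 \right)} - 12\right) = - 23 \left(3 \left(-128 + 3\right) - 12\right) = - 23 \left(3 \left(-125\right) - 12\right) = - 23 \left(-375 - 12\right) = \left(-23\right) \left(-387\right) = 8901$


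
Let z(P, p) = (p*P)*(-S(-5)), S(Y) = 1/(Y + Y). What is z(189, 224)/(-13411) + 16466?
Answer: 1104106462/67055 ≈ 16466.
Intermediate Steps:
S(Y) = 1/(2*Y)
z(P, p) = P*p/10 (z(P, p) = (p*P)*(-1/(2*(-5))) = (P*p)*(-(-1)/(2*5)) = (P*p)*(-1*(-⅒)) = (P*p)*(⅒) = P*p/10)
z(189, 224)/(-13411) + 16466 = ((⅒)*189*224)/(-13411) + 16466 = (21168/5)*(-1/13411) + 16466 = -21168/67055 + 16466 = 1104106462/67055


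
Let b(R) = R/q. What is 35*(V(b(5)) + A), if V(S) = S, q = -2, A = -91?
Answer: -6545/2 ≈ -3272.5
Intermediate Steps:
b(R) = -R/2 (b(R) = R/(-2) = R*(-½) = -R/2)
35*(V(b(5)) + A) = 35*(-½*5 - 91) = 35*(-5/2 - 91) = 35*(-187/2) = -6545/2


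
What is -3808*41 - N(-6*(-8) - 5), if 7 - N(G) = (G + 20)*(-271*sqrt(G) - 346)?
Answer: -177933 - 17073*sqrt(43) ≈ -2.8989e+5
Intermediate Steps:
N(G) = 7 - (-346 - 271*sqrt(G))*(20 + G) (N(G) = 7 - (G + 20)*(-271*sqrt(G) - 346) = 7 - (20 + G)*(-346 - 271*sqrt(G)) = 7 - (-346 - 271*sqrt(G))*(20 + G))
-3808*41 - N(-6*(-8) - 5) = -3808*41 - (6927 + 271*(-6*(-8) - 5)**(3/2) + 346*(-6*(-8) - 5) + 5420*sqrt(-6*(-8) - 5)) = -156128 - (6927 + 271*(48 - 5)**(3/2) + 346*(48 - 5) + 5420*sqrt(48 - 5)) = -156128 - (6927 + 271*43**(3/2) + 346*43 + 5420*sqrt(43)) = -156128 - (6927 + 271*(43*sqrt(43)) + 14878 + 5420*sqrt(43)) = -156128 - (6927 + 11653*sqrt(43) + 14878 + 5420*sqrt(43)) = -156128 - (21805 + 17073*sqrt(43)) = -156128 + (-21805 - 17073*sqrt(43)) = -177933 - 17073*sqrt(43)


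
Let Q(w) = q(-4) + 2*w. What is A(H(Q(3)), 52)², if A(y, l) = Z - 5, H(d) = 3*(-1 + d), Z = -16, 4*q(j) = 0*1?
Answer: 441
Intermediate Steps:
q(j) = 0 (q(j) = (0*1)/4 = (¼)*0 = 0)
Q(w) = 2*w (Q(w) = 0 + 2*w = 2*w)
H(d) = -3 + 3*d
A(y, l) = -21 (A(y, l) = -16 - 5 = -21)
A(H(Q(3)), 52)² = (-21)² = 441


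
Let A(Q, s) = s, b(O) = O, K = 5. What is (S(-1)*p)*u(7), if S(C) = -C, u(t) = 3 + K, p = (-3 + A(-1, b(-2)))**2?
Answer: 200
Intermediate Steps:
p = 25 (p = (-3 - 2)**2 = (-5)**2 = 25)
u(t) = 8 (u(t) = 3 + 5 = 8)
(S(-1)*p)*u(7) = (-1*(-1)*25)*8 = (1*25)*8 = 25*8 = 200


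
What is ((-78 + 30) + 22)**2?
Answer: 676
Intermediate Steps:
((-78 + 30) + 22)**2 = (-48 + 22)**2 = (-26)**2 = 676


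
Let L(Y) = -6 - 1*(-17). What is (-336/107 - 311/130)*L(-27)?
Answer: -846527/13910 ≈ -60.857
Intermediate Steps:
L(Y) = 11 (L(Y) = -6 + 17 = 11)
(-336/107 - 311/130)*L(-27) = (-336/107 - 311/130)*11 = -76957/13910*11 = -846527/13910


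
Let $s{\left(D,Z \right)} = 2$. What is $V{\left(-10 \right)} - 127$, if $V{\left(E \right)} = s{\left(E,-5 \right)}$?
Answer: $-125$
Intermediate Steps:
$V{\left(E \right)} = 2$
$V{\left(-10 \right)} - 127 = 2 - 127 = -125$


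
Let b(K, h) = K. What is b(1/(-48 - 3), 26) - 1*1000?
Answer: -51001/51 ≈ -1000.0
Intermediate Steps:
b(1/(-48 - 3), 26) - 1*1000 = 1/(-48 - 3) - 1*1000 = 1/(-51) - 1000 = -1/51 - 1000 = -51001/51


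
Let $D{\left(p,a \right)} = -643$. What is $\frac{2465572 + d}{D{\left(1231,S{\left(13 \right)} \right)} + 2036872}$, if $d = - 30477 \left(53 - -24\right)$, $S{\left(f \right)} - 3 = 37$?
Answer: $\frac{118843}{2036229} \approx 0.058364$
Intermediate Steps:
$S{\left(f \right)} = 40$ ($S{\left(f \right)} = 3 + 37 = 40$)
$d = -2346729$ ($d = - 30477 \left(53 + 24\right) = \left(-30477\right) 77 = -2346729$)
$\frac{2465572 + d}{D{\left(1231,S{\left(13 \right)} \right)} + 2036872} = \frac{2465572 - 2346729}{-643 + 2036872} = \frac{118843}{2036229}$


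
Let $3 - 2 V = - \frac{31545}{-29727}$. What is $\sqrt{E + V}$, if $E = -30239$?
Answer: $\frac{i \sqrt{36654570905}}{1101} \approx 173.89 i$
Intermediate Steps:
$V = \frac{3202}{3303}$ ($V = \frac{3}{2} - \frac{\left(-31545\right) \frac{1}{-29727}}{2} = \frac{3}{2} - \frac{\left(-31545\right) \left(- \frac{1}{29727}\right)}{2} = \frac{3}{2} - \frac{3505}{6606} = \frac{3202}{3303} \approx 0.96942$)
$\sqrt{E + V} = \sqrt{-30239 + \frac{3202}{3303}} = \sqrt{- \frac{99876215}{3303}} = \frac{i \sqrt{36654570905}}{1101}$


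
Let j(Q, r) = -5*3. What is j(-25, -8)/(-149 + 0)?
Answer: 15/149 ≈ 0.10067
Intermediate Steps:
j(Q, r) = -15
j(-25, -8)/(-149 + 0) = -15/(-149 + 0) = -15/(-149) = -15*(-1/149) = 15/149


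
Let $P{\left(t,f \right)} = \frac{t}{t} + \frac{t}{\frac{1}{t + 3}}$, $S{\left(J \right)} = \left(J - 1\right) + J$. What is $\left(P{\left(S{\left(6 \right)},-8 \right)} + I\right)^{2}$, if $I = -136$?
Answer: $361$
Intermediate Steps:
$S{\left(J \right)} = -1 + 2 J$ ($S{\left(J \right)} = \left(-1 + J\right) + J = -1 + 2 J$)
$P{\left(t,f \right)} = 1 + t \left(3 + t\right)$ ($P{\left(t,f \right)} = 1 + \frac{t}{\frac{1}{3 + t}} = 1 + t \left(3 + t\right)$)
$\left(P{\left(S{\left(6 \right)},-8 \right)} + I\right)^{2} = \left(\left(1 + \left(-1 + 2 \cdot 6\right)^{2} + 3 \left(-1 + 2 \cdot 6\right)\right) - 136\right)^{2} = \left(\left(1 + \left(-1 + 12\right)^{2} + 3 \left(-1 + 12\right)\right) - 136\right)^{2} = \left(\left(1 + 11^{2} + 3 \cdot 11\right) - 136\right)^{2} = \left(\left(1 + 121 + 33\right) - 136\right)^{2} = \left(155 - 136\right)^{2} = 19^{2} = 361$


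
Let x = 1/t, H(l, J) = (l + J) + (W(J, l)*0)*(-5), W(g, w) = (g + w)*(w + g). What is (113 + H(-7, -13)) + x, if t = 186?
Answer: 17299/186 ≈ 93.005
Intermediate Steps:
W(g, w) = (g + w)² (W(g, w) = (g + w)*(g + w) = (g + w)²)
H(l, J) = J + l (H(l, J) = (l + J) + ((J + l)²*0)*(-5) = (J + l) + 0*(-5) = (J + l) + 0 = J + l)
x = 1/186 ≈ 0.0053763
(113 + H(-7, -13)) + x = (113 + (-13 - 7)) + 1/186 = (113 - 20) + 1/186 = 93 + 1/186 = 17299/186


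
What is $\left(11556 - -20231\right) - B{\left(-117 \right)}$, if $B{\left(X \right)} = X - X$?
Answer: $31787$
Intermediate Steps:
$B{\left(X \right)} = 0$
$\left(11556 - -20231\right) - B{\left(-117 \right)} = \left(11556 - -20231\right) - 0 = \left(11556 + 20231\right) + 0 = 31787 + 0 = 31787$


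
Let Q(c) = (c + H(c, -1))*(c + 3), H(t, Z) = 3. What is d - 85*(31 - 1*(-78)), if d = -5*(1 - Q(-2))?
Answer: -9265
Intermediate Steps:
Q(c) = (3 + c)² (Q(c) = (c + 3)*(c + 3) = (3 + c)*(3 + c) = (3 + c)²)
d = 0 (d = -5*(1 - (9 + (-2)² + 6*(-2))) = -5*(1 - (9 + 4 - 12)) = -5*(1 - 1*1) = -5*(1 - 1) = -5*0 = 0)
d - 85*(31 - 1*(-78)) = 0 - 85*(31 - 1*(-78)) = 0 - 85*(31 + 78) = 0 - 85*109 = 0 - 9265 = -9265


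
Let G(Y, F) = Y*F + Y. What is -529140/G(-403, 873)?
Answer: 264570/176111 ≈ 1.5023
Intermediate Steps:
G(Y, F) = Y + F*Y (G(Y, F) = F*Y + Y = Y + F*Y)
-529140/G(-403, 873) = -529140*(-1/(403*(1 + 873))) = -529140/((-403*874)) = -529140/(-352222) = -529140*(-1/352222) = 264570/176111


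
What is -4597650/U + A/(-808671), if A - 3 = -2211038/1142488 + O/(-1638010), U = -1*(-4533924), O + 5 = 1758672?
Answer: -48318503532754972075569/47648782573846435968580 ≈ -1.0141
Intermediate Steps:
O = 1758667 (O = -5 + 1758672 = 1758667)
U = 4533924
A = -4184497809/467851692220 (A = 3 + (-2211038/1142488 + 1758667/(-1638010)) = 3 + (-2211038*1/1142488 + 1758667*(-1/1638010)) = 3 + (-1105519/571244 - 1758667/1638010) = 3 - 1407739574469/467851692220 = -4184497809/467851692220 ≈ -0.0089441)
-4597650/U + A/(-808671) = -4597650/4533924 - 4184497809/467851692220/(-808671) = -4597650*1/4533924 - 4184497809/467851692220*(-1/808671) = -766275/755654 + 1394832603/126112698599746540 = -48318503532754972075569/47648782573846435968580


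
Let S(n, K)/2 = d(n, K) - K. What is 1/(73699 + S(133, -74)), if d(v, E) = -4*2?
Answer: 1/73831 ≈ 1.3544e-5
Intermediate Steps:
d(v, E) = -8
S(n, K) = -16 - 2*K (S(n, K) = 2*(-8 - K) = -16 - 2*K)
1/(73699 + S(133, -74)) = 1/(73699 + (-16 - 2*(-74))) = 1/(73699 + (-16 + 148)) = 1/(73699 + 132) = 1/73831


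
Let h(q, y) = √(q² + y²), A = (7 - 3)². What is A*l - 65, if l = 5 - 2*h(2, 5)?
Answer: 15 - 32*√29 ≈ -157.33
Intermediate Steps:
A = 16 (A = 4² = 16)
l = 5 - 2*√29 (l = 5 - 2*√(2² + 5²) = 5 - 2*√(4 + 25) = 5 - 2*√29 ≈ -5.7703)
A*l - 65 = 16*(5 - 2*√29) - 65 = (80 - 32*√29) - 65 = 15 - 32*√29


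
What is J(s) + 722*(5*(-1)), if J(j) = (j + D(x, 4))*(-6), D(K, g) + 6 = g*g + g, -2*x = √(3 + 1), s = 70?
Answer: -4114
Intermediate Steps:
x = -1 (x = -√(3 + 1)/2 = -√4/2 = -½*2 = -1)
D(K, g) = -6 + g + g² (D(K, g) = -6 + (g*g + g) = -6 + (g² + g) = -6 + (g + g²) = -6 + g + g²)
J(j) = -84 - 6*j (J(j) = (j + (-6 + 4 + 4²))*(-6) = (j + (-6 + 4 + 16))*(-6) = (j + 14)*(-6) = (14 + j)*(-6) = -84 - 6*j)
J(s) + 722*(5*(-1)) = (-84 - 6*70) + 722*(5*(-1)) = (-84 - 420) + 722*(-5) = -504 - 3610 = -4114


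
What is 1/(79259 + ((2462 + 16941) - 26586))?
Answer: 1/72076 ≈ 1.3874e-5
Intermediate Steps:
1/(79259 + ((2462 + 16941) - 26586)) = 1/(79259 + (19403 - 26586)) = 1/(79259 - 7183) = 1/72076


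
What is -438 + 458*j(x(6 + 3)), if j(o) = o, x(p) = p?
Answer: 3684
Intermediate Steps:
-438 + 458*j(x(6 + 3)) = -438 + 458*(6 + 3) = -438 + 458*9 = -438 + 4122 = 3684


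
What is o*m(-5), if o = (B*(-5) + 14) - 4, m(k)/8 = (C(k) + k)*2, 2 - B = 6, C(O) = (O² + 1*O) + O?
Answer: 4800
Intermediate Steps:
C(O) = O² + 2*O (C(O) = (O² + O) + O = (O + O²) + O = O² + 2*O)
B = -4 (B = 2 - 1*6 = 2 - 6 = -4)
m(k) = 16*k + 16*k*(2 + k) (m(k) = 8*((k*(2 + k) + k)*2) = 8*((k + k*(2 + k))*2) = 8*(2*k + 2*k*(2 + k)) = 16*k + 16*k*(2 + k))
o = 30 (o = (-4*(-5) + 14) - 4 = (20 + 14) - 4 = 34 - 4 = 30)
o*m(-5) = 30*(16*(-5)*(3 - 5)) = 30*(16*(-5)*(-2)) = 30*160 = 4800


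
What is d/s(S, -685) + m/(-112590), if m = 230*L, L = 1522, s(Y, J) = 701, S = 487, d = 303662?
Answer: 3394391252/7892559 ≈ 430.07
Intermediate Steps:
m = 350060 (m = 230*1522 = 350060)
d/s(S, -685) + m/(-112590) = 303662/701 + 350060/(-112590) = 303662*(1/701) + 350060*(-1/112590) = 303662/701 - 35006/11259 = 3394391252/7892559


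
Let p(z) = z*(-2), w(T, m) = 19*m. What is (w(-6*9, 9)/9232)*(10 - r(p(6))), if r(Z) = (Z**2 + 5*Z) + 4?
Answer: -6669/4616 ≈ -1.4448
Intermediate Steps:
p(z) = -2*z
r(Z) = 4 + Z**2 + 5*Z
(w(-6*9, 9)/9232)*(10 - r(p(6))) = ((19*9)/9232)*(10 - (4 + (-2*6)**2 + 5*(-2*6))) = (171*(1/9232))*(10 - (4 + (-12)**2 + 5*(-12))) = 171*(10 - (4 + 144 - 60))/9232 = 171*(10 - 1*88)/9232 = 171*(10 - 88)/9232 = (171/9232)*(-78) = -6669/4616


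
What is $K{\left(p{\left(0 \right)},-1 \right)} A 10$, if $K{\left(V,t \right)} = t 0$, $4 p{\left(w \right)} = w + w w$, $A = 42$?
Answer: $0$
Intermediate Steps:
$p{\left(w \right)} = \frac{w}{4} + \frac{w^{2}}{4}$ ($p{\left(w \right)} = \frac{w + w w}{4} = \frac{w + w^{2}}{4} = \frac{w}{4} + \frac{w^{2}}{4}$)
$K{\left(V,t \right)} = 0$
$K{\left(p{\left(0 \right)},-1 \right)} A 10 = 0 \cdot 42 \cdot 10 = 0 \cdot 10 = 0$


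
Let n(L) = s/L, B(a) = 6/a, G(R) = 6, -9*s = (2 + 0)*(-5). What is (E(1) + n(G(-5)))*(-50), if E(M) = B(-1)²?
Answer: -48850/27 ≈ -1809.3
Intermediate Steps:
s = 10/9 (s = -(2 + 0)*(-5)/9 = -2*(-5)/9 = -⅑*(-10) = 10/9 ≈ 1.1111)
n(L) = 10/(9*L)
E(M) = 36 (E(M) = (6/(-1))² = (6*(-1))² = (-6)² = 36)
(E(1) + n(G(-5)))*(-50) = (36 + (10/9)/6)*(-50) = (36 + (10/9)*(⅙))*(-50) = (36 + 5/27)*(-50) = (977/27)*(-50) = -48850/27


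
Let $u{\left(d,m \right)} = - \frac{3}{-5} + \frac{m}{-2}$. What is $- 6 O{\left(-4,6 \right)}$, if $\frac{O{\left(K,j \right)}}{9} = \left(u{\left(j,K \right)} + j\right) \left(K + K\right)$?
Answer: $\frac{18576}{5} \approx 3715.2$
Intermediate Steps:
$u{\left(d,m \right)} = \frac{3}{5} - \frac{m}{2}$ ($u{\left(d,m \right)} = \left(-3\right) \left(- \frac{1}{5}\right) + m \left(- \frac{1}{2}\right) = \frac{3}{5} - \frac{m}{2}$)
$O{\left(K,j \right)} = 18 K \left(\frac{3}{5} + j - \frac{K}{2}\right)$ ($O{\left(K,j \right)} = 9 \left(\left(\frac{3}{5} - \frac{K}{2}\right) + j\right) \left(K + K\right) = 9 \left(\frac{3}{5} + j - \frac{K}{2}\right) 2 K = 9 \cdot 2 K \left(\frac{3}{5} + j - \frac{K}{2}\right) = 18 K \left(\frac{3}{5} + j - \frac{K}{2}\right)$)
$- 6 O{\left(-4,6 \right)} = - 6 \cdot \frac{9}{5} \left(-4\right) \left(6 - -20 + 10 \cdot 6\right) = - 6 \cdot \frac{9}{5} \left(-4\right) \left(6 + 20 + 60\right) = - 6 \cdot \frac{9}{5} \left(-4\right) 86 = \left(-6\right) \left(- \frac{3096}{5}\right) = \frac{18576}{5}$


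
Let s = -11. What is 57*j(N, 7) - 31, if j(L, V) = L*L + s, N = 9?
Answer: 3959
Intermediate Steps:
j(L, V) = -11 + L² (j(L, V) = L*L - 11 = L² - 11 = -11 + L²)
57*j(N, 7) - 31 = 57*(-11 + 9²) - 31 = 57*(-11 + 81) - 31 = 57*70 - 31 = 3990 - 31 = 3959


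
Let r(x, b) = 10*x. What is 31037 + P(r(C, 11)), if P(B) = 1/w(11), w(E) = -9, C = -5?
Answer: 279332/9 ≈ 31037.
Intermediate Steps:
P(B) = -⅑ (P(B) = 1/(-9) = -⅑)
31037 + P(r(C, 11)) = 31037 - ⅑ = 279332/9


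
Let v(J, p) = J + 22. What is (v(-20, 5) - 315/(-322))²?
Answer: 18769/2116 ≈ 8.8700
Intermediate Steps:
v(J, p) = 22 + J
(v(-20, 5) - 315/(-322))² = ((22 - 20) - 315/(-322))² = (2 - 315*(-1/322))² = (2 + 45/46)² = (137/46)² = 18769/2116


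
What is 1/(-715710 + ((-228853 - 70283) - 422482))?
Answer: -1/1437328 ≈ -6.9574e-7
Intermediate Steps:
1/(-715710 + ((-228853 - 70283) - 422482)) = 1/(-715710 + (-299136 - 422482)) = 1/(-715710 - 721618) = 1/(-1437328) = -1/1437328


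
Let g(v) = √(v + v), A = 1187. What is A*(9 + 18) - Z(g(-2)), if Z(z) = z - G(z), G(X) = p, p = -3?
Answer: 32046 - 2*I ≈ 32046.0 - 2.0*I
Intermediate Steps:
g(v) = √2*√v (g(v) = √(2*v) = √2*√v)
G(X) = -3
Z(z) = 3 + z (Z(z) = z - 1*(-3) = z + 3 = 3 + z)
A*(9 + 18) - Z(g(-2)) = 1187*(9 + 18) - (3 + √2*√(-2)) = 1187*27 - (3 + √2*(I*√2)) = 32049 - (3 + 2*I) = 32049 + (-3 - 2*I) = 32046 - 2*I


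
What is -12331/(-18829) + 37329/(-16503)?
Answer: -8760864/5451491 ≈ -1.6071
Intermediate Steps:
-12331/(-18829) + 37329/(-16503) = -12331*(-1/18829) + 37329*(-1/16503) = 649/991 - 12443/5501 = -8760864/5451491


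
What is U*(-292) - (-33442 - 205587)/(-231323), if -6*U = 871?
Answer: 29415703531/693969 ≈ 42388.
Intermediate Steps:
U = -871/6 (U = -1/6*871 = -871/6 ≈ -145.17)
U*(-292) - (-33442 - 205587)/(-231323) = -871/6*(-292) - (-33442 - 205587)/(-231323) = 127166/3 - (-239029)*(-1)/231323 = 127166/3 - 1*239029/231323 = 127166/3 - 239029/231323 = 29415703531/693969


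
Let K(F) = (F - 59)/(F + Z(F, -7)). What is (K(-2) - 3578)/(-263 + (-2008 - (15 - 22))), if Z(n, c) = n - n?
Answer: 7095/4528 ≈ 1.5669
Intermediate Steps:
Z(n, c) = 0
K(F) = (-59 + F)/F (K(F) = (F - 59)/(F + 0) = (-59 + F)/F)
(K(-2) - 3578)/(-263 + (-2008 - (15 - 22))) = ((-59 - 2)/(-2) - 3578)/(-263 + (-2008 - (15 - 22))) = (-½*(-61) - 3578)/(-263 + (-2008 - (-7))) = (61/2 - 3578)/(-263 + (-2008 - 1*(-7))) = -7095/(2*(-263 + (-2008 + 7))) = -7095/(2*(-263 - 2001)) = -7095/2/(-2264) = -7095/2*(-1/2264) = 7095/4528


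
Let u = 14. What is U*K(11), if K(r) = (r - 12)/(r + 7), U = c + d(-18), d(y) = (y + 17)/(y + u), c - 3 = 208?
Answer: -845/72 ≈ -11.736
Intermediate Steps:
c = 211 (c = 3 + 208 = 211)
d(y) = (17 + y)/(14 + y) (d(y) = (y + 17)/(y + 14) = (17 + y)/(14 + y))
U = 845/4 (U = 211 + (17 - 18)/(14 - 18) = 211 - 1/(-4) = 211 - 1/4*(-1) = 211 + 1/4 = 845/4 ≈ 211.25)
K(r) = (-12 + r)/(7 + r)
U*K(11) = 845*((-12 + 11)/(7 + 11))/4 = 845*(-1/18)/4 = 845*((1/18)*(-1))/4 = (845/4)*(-1/18) = -845/72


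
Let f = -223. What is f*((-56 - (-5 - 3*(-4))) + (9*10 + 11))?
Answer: -8474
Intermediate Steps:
f*((-56 - (-5 - 3*(-4))) + (9*10 + 11)) = -223*((-56 - (-5 - 3*(-4))) + (9*10 + 11)) = -223*((-56 - (-5 + 12)) + (90 + 11)) = -223*((-56 - 1*7) + 101) = -223*((-56 - 7) + 101) = -223*(-63 + 101) = -223*38 = -8474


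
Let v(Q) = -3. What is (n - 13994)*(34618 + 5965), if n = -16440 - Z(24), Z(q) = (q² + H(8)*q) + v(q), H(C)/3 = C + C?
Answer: -1305108697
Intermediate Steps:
H(C) = 6*C (H(C) = 3*(C + C) = 3*(2*C) = 6*C)
Z(q) = -3 + q² + 48*q (Z(q) = (q² + (6*8)*q) - 3 = (q² + 48*q) - 3 = -3 + q² + 48*q)
n = -18165 (n = -16440 - (-3 + 24² + 48*24) = -16440 - (-3 + 576 + 1152) = -16440 - 1*1725 = -16440 - 1725 = -18165)
(n - 13994)*(34618 + 5965) = (-18165 - 13994)*(34618 + 5965) = -32159*40583 = -1305108697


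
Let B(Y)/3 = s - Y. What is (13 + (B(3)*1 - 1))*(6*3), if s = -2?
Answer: -54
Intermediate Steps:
B(Y) = -6 - 3*Y (B(Y) = 3*(-2 - Y) = -6 - 3*Y)
(13 + (B(3)*1 - 1))*(6*3) = (13 + ((-6 - 3*3)*1 - 1))*(6*3) = (13 + ((-6 - 9)*1 - 1))*18 = (13 + (-15*1 - 1))*18 = (13 + (-15 - 1))*18 = (13 - 16)*18 = -3*18 = -54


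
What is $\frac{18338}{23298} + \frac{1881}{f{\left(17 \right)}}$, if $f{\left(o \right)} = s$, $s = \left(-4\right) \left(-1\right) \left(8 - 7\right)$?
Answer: $\frac{21948445}{46596} \approx 471.04$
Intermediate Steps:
$s = 4$ ($s = 4 \cdot 1 = 4$)
$f{\left(o \right)} = 4$
$\frac{18338}{23298} + \frac{1881}{f{\left(17 \right)}} = \frac{18338}{23298} + \frac{1881}{4} = 18338 \cdot \frac{1}{23298} + 1881 \cdot \frac{1}{4} = \frac{9169}{11649} + \frac{1881}{4} = \frac{21948445}{46596}$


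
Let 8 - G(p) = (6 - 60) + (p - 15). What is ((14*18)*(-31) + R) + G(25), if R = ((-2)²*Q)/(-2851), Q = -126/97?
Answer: -2146004216/276547 ≈ -7760.0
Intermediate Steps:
Q = -126/97 (Q = -126*1/97 = -126/97 ≈ -1.2990)
G(p) = 77 - p (G(p) = 8 - ((6 - 60) + (p - 15)) = 8 - (-54 + (-15 + p)) = 8 - (-69 + p) = 8 + (69 - p) = 77 - p)
R = 504/276547 (R = ((-2)²*(-126/97))/(-2851) = (4*(-126/97))*(-1/2851) = -504/97*(-1/2851) = 504/276547 ≈ 0.0018225)
((14*18)*(-31) + R) + G(25) = ((14*18)*(-31) + 504/276547) + (77 - 1*25) = (252*(-31) + 504/276547) + (77 - 25) = (-7812 + 504/276547) + 52 = -2160384660/276547 + 52 = -2146004216/276547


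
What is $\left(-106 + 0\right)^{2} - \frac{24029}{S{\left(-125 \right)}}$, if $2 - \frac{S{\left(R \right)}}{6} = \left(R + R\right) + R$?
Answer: $\frac{25391803}{2262} \approx 11225.0$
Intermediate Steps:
$S{\left(R \right)} = 12 - 18 R$ ($S{\left(R \right)} = 12 - 6 \left(\left(R + R\right) + R\right) = 12 - 6 \left(2 R + R\right) = 12 - 6 \cdot 3 R = 12 - 18 R$)
$\left(-106 + 0\right)^{2} - \frac{24029}{S{\left(-125 \right)}} = \left(-106 + 0\right)^{2} - \frac{24029}{12 - -2250} = \left(-106\right)^{2} - \frac{24029}{12 + 2250} = 11236 - \frac{24029}{2262} = \frac{25391803}{2262}$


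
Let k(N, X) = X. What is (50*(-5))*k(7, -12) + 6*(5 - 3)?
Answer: 3012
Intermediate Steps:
(50*(-5))*k(7, -12) + 6*(5 - 3) = (50*(-5))*(-12) + 6*(5 - 3) = -250*(-12) + 6*2 = 3000 + 12 = 3012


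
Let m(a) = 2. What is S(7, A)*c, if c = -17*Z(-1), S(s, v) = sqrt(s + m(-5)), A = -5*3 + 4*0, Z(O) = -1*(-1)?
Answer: -51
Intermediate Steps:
Z(O) = 1
A = -15 (A = -15 + 0 = -15)
S(s, v) = sqrt(2 + s) (S(s, v) = sqrt(s + 2) = sqrt(2 + s))
c = -17 (c = -17*1 = -17)
S(7, A)*c = sqrt(2 + 7)*(-17) = sqrt(9)*(-17) = 3*(-17) = -51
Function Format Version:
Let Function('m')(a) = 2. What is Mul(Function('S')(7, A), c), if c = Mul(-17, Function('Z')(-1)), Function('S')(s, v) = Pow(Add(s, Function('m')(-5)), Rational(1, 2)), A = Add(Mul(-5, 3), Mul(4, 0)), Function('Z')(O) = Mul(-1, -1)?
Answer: -51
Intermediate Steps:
Function('Z')(O) = 1
A = -15 (A = Add(-15, 0) = -15)
Function('S')(s, v) = Pow(Add(2, s), Rational(1, 2)) (Function('S')(s, v) = Pow(Add(s, 2), Rational(1, 2)) = Pow(Add(2, s), Rational(1, 2)))
c = -17 (c = Mul(-17, 1) = -17)
Mul(Function('S')(7, A), c) = Mul(Pow(Add(2, 7), Rational(1, 2)), -17) = Mul(Pow(9, Rational(1, 2)), -17) = Mul(3, -17) = -51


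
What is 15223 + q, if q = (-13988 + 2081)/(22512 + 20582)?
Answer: 656008055/43094 ≈ 15223.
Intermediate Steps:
q = -11907/43094 ≈ -0.27630
15223 + q = 15223 - 11907/43094 = 656008055/43094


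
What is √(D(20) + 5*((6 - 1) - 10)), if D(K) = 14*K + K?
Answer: 5*√11 ≈ 16.583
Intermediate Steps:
D(K) = 15*K
√(D(20) + 5*((6 - 1) - 10)) = √(15*20 + 5*((6 - 1) - 10)) = √(300 + 5*(5 - 10)) = √(300 + 5*(-5)) = √(300 - 25) = √275 = 5*√11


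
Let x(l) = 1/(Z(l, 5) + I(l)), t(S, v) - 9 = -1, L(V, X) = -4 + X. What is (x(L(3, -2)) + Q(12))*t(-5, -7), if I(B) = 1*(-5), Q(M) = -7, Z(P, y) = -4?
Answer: -512/9 ≈ -56.889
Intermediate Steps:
t(S, v) = 8 (t(S, v) = 9 - 1 = 8)
I(B) = -5
x(l) = -⅑ (x(l) = 1/(-4 - 5) = 1/(-9) = -⅑)
(x(L(3, -2)) + Q(12))*t(-5, -7) = (-⅑ - 7)*8 = -64/9*8 = -512/9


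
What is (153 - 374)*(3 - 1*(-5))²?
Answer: -14144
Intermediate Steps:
(153 - 374)*(3 - 1*(-5))² = -221*(3 + 5)² = -221*8² = -221*64 = -14144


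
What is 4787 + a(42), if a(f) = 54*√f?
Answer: 4787 + 54*√42 ≈ 5137.0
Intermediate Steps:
4787 + a(42) = 4787 + 54*√42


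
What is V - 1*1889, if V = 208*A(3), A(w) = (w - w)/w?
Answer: -1889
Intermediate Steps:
A(w) = 0 (A(w) = 0/w = 0)
V = 0 (V = 208*0 = 0)
V - 1*1889 = 0 - 1*1889 = 0 - 1889 = -1889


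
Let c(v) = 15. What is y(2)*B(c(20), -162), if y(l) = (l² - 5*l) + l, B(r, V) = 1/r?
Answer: -4/15 ≈ -0.26667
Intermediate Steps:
y(l) = l² - 4*l
y(2)*B(c(20), -162) = (2*(-4 + 2))/15 = (2*(-2))*(1/15) = -4*1/15 = -4/15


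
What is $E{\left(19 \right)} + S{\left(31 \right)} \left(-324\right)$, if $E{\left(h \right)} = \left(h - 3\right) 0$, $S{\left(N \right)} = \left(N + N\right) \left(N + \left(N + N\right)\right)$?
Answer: $-1868184$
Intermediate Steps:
$S{\left(N \right)} = 6 N^{2}$ ($S{\left(N \right)} = 2 N \left(N + 2 N\right) = 2 N 3 N = 6 N^{2}$)
$E{\left(h \right)} = 0$ ($E{\left(h \right)} = \left(-3 + h\right) 0 = 0$)
$E{\left(19 \right)} + S{\left(31 \right)} \left(-324\right) = 0 + 6 \cdot 31^{2} \left(-324\right) = 0 + 6 \cdot 961 \left(-324\right) = 0 + 5766 \left(-324\right) = 0 - 1868184 = -1868184$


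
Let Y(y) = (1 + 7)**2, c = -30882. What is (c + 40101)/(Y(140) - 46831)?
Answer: -439/2227 ≈ -0.19713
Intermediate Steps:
Y(y) = 64 (Y(y) = 8**2 = 64)
(c + 40101)/(Y(140) - 46831) = (-30882 + 40101)/(64 - 46831) = 9219/(-46767) = 9219*(-1/46767) = -439/2227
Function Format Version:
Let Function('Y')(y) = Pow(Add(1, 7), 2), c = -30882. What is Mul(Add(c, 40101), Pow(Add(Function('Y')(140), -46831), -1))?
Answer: Rational(-439, 2227) ≈ -0.19713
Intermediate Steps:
Function('Y')(y) = 64 (Function('Y')(y) = Pow(8, 2) = 64)
Mul(Add(c, 40101), Pow(Add(Function('Y')(140), -46831), -1)) = Mul(Add(-30882, 40101), Pow(Add(64, -46831), -1)) = Mul(9219, Pow(-46767, -1)) = Mul(9219, Rational(-1, 46767)) = Rational(-439, 2227)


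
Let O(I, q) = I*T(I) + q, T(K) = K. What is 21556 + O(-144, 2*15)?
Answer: 42322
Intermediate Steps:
O(I, q) = q + I² (O(I, q) = I*I + q = I² + q = q + I²)
21556 + O(-144, 2*15) = 21556 + (2*15 + (-144)²) = 21556 + (30 + 20736) = 21556 + 20766 = 42322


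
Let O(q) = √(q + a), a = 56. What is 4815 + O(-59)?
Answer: 4815 + I*√3 ≈ 4815.0 + 1.732*I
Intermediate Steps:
O(q) = √(56 + q) (O(q) = √(q + 56) = √(56 + q))
4815 + O(-59) = 4815 + √(56 - 59) = 4815 + √(-3) = 4815 + I*√3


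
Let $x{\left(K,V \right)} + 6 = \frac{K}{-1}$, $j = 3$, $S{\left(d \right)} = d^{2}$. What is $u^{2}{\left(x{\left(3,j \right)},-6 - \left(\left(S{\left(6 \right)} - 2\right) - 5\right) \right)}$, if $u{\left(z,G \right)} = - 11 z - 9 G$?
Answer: $171396$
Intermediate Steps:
$x{\left(K,V \right)} = -6 - K$ ($x{\left(K,V \right)} = -6 + \frac{K}{-1} = -6 + K \left(-1\right) = -6 - K$)
$u^{2}{\left(x{\left(3,j \right)},-6 - \left(\left(S{\left(6 \right)} - 2\right) - 5\right) \right)} = \left(- 11 \left(-6 - 3\right) - 9 \left(-6 - \left(\left(6^{2} - 2\right) - 5\right)\right)\right)^{2} = \left(- 11 \left(-6 - 3\right) - 9 \left(-6 - \left(\left(36 - 2\right) - 5\right)\right)\right)^{2} = \left(\left(-11\right) \left(-9\right) - 9 \left(-6 - \left(34 - 5\right)\right)\right)^{2} = \left(99 - 9 \left(-6 - 29\right)\right)^{2} = \left(99 - -315\right)^{2} = \left(99 + 315\right)^{2} = 414^{2} = 171396$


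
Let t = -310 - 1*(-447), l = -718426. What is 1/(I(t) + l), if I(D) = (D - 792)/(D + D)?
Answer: -274/196849379 ≈ -1.3919e-6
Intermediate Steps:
t = 137 (t = -310 + 447 = 137)
I(D) = (-792 + D)/(2*D) (I(D) = (-792 + D)/((2*D)) = (-792 + D)*(1/(2*D)) = (-792 + D)/(2*D))
1/(I(t) + l) = 1/((½)*(-792 + 137)/137 - 718426) = 1/((½)*(1/137)*(-655) - 718426) = 1/(-655/274 - 718426) = 1/(-196849379/274) = -274/196849379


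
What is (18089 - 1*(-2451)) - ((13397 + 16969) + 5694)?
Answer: -15520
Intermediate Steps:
(18089 - 1*(-2451)) - ((13397 + 16969) + 5694) = (18089 + 2451) - (30366 + 5694) = 20540 - 1*36060 = 20540 - 36060 = -15520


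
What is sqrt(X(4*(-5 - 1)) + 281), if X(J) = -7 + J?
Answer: 5*sqrt(10) ≈ 15.811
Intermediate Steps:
sqrt(X(4*(-5 - 1)) + 281) = sqrt((-7 + 4*(-5 - 1)) + 281) = sqrt((-7 + 4*(-6)) + 281) = sqrt((-7 - 24) + 281) = sqrt(-31 + 281) = sqrt(250) = 5*sqrt(10)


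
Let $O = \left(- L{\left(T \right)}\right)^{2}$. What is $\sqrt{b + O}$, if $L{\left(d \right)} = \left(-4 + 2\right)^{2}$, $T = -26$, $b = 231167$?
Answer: $3 \sqrt{25687} \approx 480.81$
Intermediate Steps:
$L{\left(d \right)} = 4$ ($L{\left(d \right)} = \left(-2\right)^{2} = 4$)
$O = 16$ ($O = \left(\left(-1\right) 4\right)^{2} = \left(-4\right)^{2} = 16$)
$\sqrt{b + O} = \sqrt{231167 + 16} = \sqrt{231183} = 3 \sqrt{25687}$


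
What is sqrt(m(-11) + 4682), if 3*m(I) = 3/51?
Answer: sqrt(12177933)/51 ≈ 68.425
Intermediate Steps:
m(I) = 1/51 (m(I) = (3/51)/3 = (3*(1/51))/3 = (1/3)*(1/17) = 1/51)
sqrt(m(-11) + 4682) = sqrt(1/51 + 4682) = sqrt(238783/51) = sqrt(12177933)/51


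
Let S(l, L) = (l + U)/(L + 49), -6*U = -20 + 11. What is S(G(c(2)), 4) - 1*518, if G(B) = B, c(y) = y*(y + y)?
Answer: -54889/106 ≈ -517.82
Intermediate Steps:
c(y) = 2*y**2 (c(y) = y*(2*y) = 2*y**2)
U = 3/2 (U = -(-20 + 11)/6 = -1/6*(-9) = 3/2 ≈ 1.5000)
S(l, L) = (3/2 + l)/(49 + L) (S(l, L) = (l + 3/2)/(L + 49) = (3/2 + l)/(49 + L))
S(G(c(2)), 4) - 1*518 = (3/2 + 2*2**2)/(49 + 4) - 1*518 = (3/2 + 2*4)/53 - 518 = (3/2 + 8)/53 - 518 = (1/53)*(19/2) - 518 = 19/106 - 518 = -54889/106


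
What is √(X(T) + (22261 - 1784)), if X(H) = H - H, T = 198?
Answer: √20477 ≈ 143.10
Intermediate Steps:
X(H) = 0
√(X(T) + (22261 - 1784)) = √(0 + (22261 - 1784)) = √(0 + 20477) = √20477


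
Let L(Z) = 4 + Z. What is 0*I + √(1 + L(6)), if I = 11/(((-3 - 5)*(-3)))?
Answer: √11 ≈ 3.3166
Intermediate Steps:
I = 11/24 (I = 11/((-8*(-3))) = 11/24 ≈ 0.45833)
0*I + √(1 + L(6)) = 0*(11/24) + √(1 + (4 + 6)) = 0 + √(1 + 10) = 0 + √11 = √11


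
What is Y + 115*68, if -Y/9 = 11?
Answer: 7721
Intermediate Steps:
Y = -99 (Y = -9*11 = -99)
Y + 115*68 = -99 + 115*68 = -99 + 7820 = 7721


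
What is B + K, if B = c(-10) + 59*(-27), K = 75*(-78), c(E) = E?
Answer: -7453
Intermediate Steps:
K = -5850
B = -1603 (B = -10 + 59*(-27) = -10 - 1593 = -1603)
B + K = -1603 - 5850 = -7453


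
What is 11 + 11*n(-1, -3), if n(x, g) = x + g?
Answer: -33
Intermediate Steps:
n(x, g) = g + x
11 + 11*n(-1, -3) = 11 + 11*(-3 - 1) = 11 + 11*(-4) = 11 - 44 = -33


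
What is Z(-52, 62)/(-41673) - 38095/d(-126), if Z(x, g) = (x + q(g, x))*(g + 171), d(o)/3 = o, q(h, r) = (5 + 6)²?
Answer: 527151943/5250798 ≈ 100.39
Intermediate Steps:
q(h, r) = 121 (q(h, r) = 11² = 121)
d(o) = 3*o
Z(x, g) = (121 + x)*(171 + g) (Z(x, g) = (x + 121)*(g + 171) = (121 + x)*(171 + g))
Z(-52, 62)/(-41673) - 38095/d(-126) = (20691 + 121*62 + 171*(-52) + 62*(-52))/(-41673) - 38095/(3*(-126)) = (20691 + 7502 - 8892 - 3224)*(-1/41673) - 38095/(-378) = 16077*(-1/41673) - 38095*(-1/378) = -5359/13891 + 38095/378 = 527151943/5250798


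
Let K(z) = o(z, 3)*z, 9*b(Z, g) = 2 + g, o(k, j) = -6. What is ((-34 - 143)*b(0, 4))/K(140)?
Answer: 59/420 ≈ 0.14048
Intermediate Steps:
b(Z, g) = 2/9 + g/9 (b(Z, g) = (2 + g)/9 = 2/9 + g/9)
K(z) = -6*z
((-34 - 143)*b(0, 4))/K(140) = ((-34 - 143)*(2/9 + (1/9)*4))/((-6*140)) = -177*(2/9 + 4/9)/(-840) = -177*2/3*(-1/840) = -118*(-1/840) = 59/420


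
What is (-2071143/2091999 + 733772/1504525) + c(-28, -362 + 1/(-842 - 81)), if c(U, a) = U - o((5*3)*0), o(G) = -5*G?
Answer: -378523419431/13280442175 ≈ -28.502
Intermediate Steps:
c(U, a) = U (c(U, a) = U - (-5)*(5*3)*0 = U - (-5)*15*0 = U - (-5)*0 = U - 1*0 = U + 0 = U)
(-2071143/2091999 + 733772/1504525) + c(-28, -362 + 1/(-842 - 81)) = (-2071143/2091999 + 733772/1504525) - 28 = (-2071143*1/2091999 + 733772*(1/1504525)) - 28 = (-8739/8827 + 733772/1504525) - 28 = -6671038531/13280442175 - 28 = -378523419431/13280442175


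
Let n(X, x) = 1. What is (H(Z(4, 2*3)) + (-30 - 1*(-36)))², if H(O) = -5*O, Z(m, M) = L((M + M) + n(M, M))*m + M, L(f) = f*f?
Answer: 11587216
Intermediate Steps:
L(f) = f²
Z(m, M) = M + m*(1 + 2*M)² (Z(m, M) = ((M + M) + 1)²*m + M = (2*M + 1)²*m + M = (1 + 2*M)²*m + M = m*(1 + 2*M)² + M = M + m*(1 + 2*M)²)
(H(Z(4, 2*3)) + (-30 - 1*(-36)))² = (-5*(2*3 + 4*(1 + 2*(2*3))²) + (-30 - 1*(-36)))² = (-5*(6 + 4*(1 + 2*6)²) + (-30 + 36))² = (-5*(6 + 4*(1 + 12)²) + 6)² = (-5*(6 + 4*13²) + 6)² = (-5*(6 + 4*169) + 6)² = (-5*(6 + 676) + 6)² = (-5*682 + 6)² = (-3410 + 6)² = (-3404)² = 11587216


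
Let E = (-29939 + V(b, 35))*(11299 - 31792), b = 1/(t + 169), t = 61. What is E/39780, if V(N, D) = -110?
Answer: 68421573/4420 ≈ 15480.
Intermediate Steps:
b = 1/230 (b = 1/(61 + 169) = 1/230 ≈ 0.0043478)
E = 615794157 (E = (-29939 - 110)*(11299 - 31792) = -30049*(-20493) = 615794157)
E/39780 = 615794157/39780 = 615794157*(1/39780) = 68421573/4420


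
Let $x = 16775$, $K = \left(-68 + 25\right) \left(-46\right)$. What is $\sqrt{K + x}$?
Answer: $\sqrt{18753} \approx 136.94$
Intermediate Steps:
$K = 1978$ ($K = \left(-43\right) \left(-46\right) = 1978$)
$\sqrt{K + x} = \sqrt{1978 + 16775} = \sqrt{18753}$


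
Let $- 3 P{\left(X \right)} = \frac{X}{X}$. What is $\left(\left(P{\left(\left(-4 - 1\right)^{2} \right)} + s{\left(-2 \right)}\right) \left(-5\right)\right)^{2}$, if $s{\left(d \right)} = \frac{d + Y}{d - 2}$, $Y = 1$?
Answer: $\frac{25}{144} \approx 0.17361$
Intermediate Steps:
$P{\left(X \right)} = - \frac{1}{3}$ ($P{\left(X \right)} = - \frac{X \frac{1}{X}}{3} = \left(- \frac{1}{3}\right) 1 = - \frac{1}{3}$)
$s{\left(d \right)} = \frac{1 + d}{-2 + d}$ ($s{\left(d \right)} = \frac{d + 1}{d - 2} = \frac{1 + d}{-2 + d}$)
$\left(\left(P{\left(\left(-4 - 1\right)^{2} \right)} + s{\left(-2 \right)}\right) \left(-5\right)\right)^{2} = \left(\left(- \frac{1}{3} + \frac{1 - 2}{-2 - 2}\right) \left(-5\right)\right)^{2} = \left(\left(- \frac{1}{3} + \frac{1}{-4} \left(-1\right)\right) \left(-5\right)\right)^{2} = \left(\left(- \frac{1}{3} - - \frac{1}{4}\right) \left(-5\right)\right)^{2} = \left(\left(- \frac{1}{3} + \frac{1}{4}\right) \left(-5\right)\right)^{2} = \left(\left(- \frac{1}{12}\right) \left(-5\right)\right)^{2} = \left(\frac{5}{12}\right)^{2} = \frac{25}{144}$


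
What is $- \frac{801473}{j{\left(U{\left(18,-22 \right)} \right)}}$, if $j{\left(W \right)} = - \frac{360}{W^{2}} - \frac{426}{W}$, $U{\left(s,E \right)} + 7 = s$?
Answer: $\frac{115313}{6} \approx 19219.0$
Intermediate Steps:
$U{\left(s,E \right)} = -7 + s$
$j{\left(W \right)} = - \frac{426}{W} - \frac{360}{W^{2}}$ ($j{\left(W \right)} = - \frac{360}{W^{2}} - \frac{426}{W} = - \frac{426}{W} - \frac{360}{W^{2}}$)
$- \frac{801473}{j{\left(U{\left(18,-22 \right)} \right)}} = - \frac{801473}{6 \frac{1}{\left(-7 + 18\right)^{2}} \left(-60 - 71 \left(-7 + 18\right)\right)} = - \frac{801473}{6 \cdot \frac{1}{121} \left(-60 - 781\right)} = - \frac{801473}{6 \cdot \frac{1}{121} \left(-841\right)} = - \frac{801473}{- \frac{5046}{121}} = \left(-801473\right) \left(- \frac{121}{5046}\right) = \frac{115313}{6}$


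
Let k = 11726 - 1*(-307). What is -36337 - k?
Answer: -48370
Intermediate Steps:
k = 12033 (k = 11726 + 307 = 12033)
-36337 - k = -36337 - 1*12033 = -36337 - 12033 = -48370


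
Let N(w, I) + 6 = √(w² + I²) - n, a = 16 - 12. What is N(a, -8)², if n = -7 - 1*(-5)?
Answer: 96 - 32*√5 ≈ 24.446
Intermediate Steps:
a = 4
n = -2 (n = -7 + 5 = -2)
N(w, I) = -4 + √(I² + w²) (N(w, I) = -6 + (√(w² + I²) - 1*(-2)) = -6 + (√(I² + w²) + 2) = -6 + (2 + √(I² + w²)) = -4 + √(I² + w²))
N(a, -8)² = (-4 + √((-8)² + 4²))² = (-4 + √(64 + 16))² = (-4 + √80)² = (-4 + 4*√5)²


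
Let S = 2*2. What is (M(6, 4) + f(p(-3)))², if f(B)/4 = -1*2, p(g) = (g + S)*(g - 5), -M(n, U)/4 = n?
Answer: 1024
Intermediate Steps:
M(n, U) = -4*n
S = 4
p(g) = (-5 + g)*(4 + g) (p(g) = (g + 4)*(g - 5) = (4 + g)*(-5 + g) = (-5 + g)*(4 + g))
f(B) = -8 (f(B) = 4*(-1*2) = 4*(-2) = -8)
(M(6, 4) + f(p(-3)))² = (-4*6 - 8)² = (-24 - 8)² = (-32)² = 1024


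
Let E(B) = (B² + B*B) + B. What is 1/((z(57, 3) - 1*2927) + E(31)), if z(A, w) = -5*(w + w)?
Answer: -1/1004 ≈ -0.00099602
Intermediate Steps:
z(A, w) = -10*w
E(B) = B + 2*B² (E(B) = (B² + B²) + B = 2*B² + B = B + 2*B²)
1/((z(57, 3) - 1*2927) + E(31)) = 1/((-10*3 - 1*2927) + 31*(1 + 2*31)) = 1/((-30 - 2927) + 31*(1 + 62)) = 1/(-2957 + 31*63) = 1/(-2957 + 1953) = 1/(-1004) = -1/1004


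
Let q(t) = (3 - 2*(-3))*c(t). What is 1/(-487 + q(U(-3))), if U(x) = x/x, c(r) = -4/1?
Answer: -1/523 ≈ -0.0019120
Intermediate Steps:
c(r) = -4 (c(r) = -4*1 = -4)
U(x) = 1
q(t) = -36 (q(t) = (3 - 2*(-3))*(-4) = (3 + 6)*(-4) = 9*(-4) = -36)
1/(-487 + q(U(-3))) = 1/(-487 - 36) = 1/(-523) = -1/523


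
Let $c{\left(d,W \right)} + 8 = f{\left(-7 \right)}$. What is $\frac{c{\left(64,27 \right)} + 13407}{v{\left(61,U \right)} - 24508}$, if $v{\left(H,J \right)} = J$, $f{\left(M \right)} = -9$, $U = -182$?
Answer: $- \frac{1339}{2469} \approx -0.54233$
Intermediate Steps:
$c{\left(d,W \right)} = -17$ ($c{\left(d,W \right)} = -8 - 9 = -17$)
$\frac{c{\left(64,27 \right)} + 13407}{v{\left(61,U \right)} - 24508} = \frac{-17 + 13407}{-182 - 24508} = \frac{13390}{-182 - 24508} = \frac{13390}{-24690} = 13390 \left(- \frac{1}{24690}\right) = - \frac{1339}{2469}$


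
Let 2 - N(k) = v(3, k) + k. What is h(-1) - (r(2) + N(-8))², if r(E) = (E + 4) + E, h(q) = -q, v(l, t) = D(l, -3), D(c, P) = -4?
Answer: -483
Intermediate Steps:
v(l, t) = -4
r(E) = 4 + 2*E (r(E) = (4 + E) + E = 4 + 2*E)
N(k) = 6 - k (N(k) = 2 - (-4 + k) = 2 + (4 - k) = 6 - k)
h(-1) - (r(2) + N(-8))² = -1*(-1) - ((4 + 2*2) + (6 - 1*(-8)))² = 1 - ((4 + 4) + (6 + 8))² = 1 - (8 + 14)² = 1 - 1*22² = 1 - 1*484 = 1 - 484 = -483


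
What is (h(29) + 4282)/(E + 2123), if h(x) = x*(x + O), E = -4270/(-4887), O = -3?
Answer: 24610932/10379371 ≈ 2.3711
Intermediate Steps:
E = 4270/4887 (E = -4270*(-1/4887) = 4270/4887 ≈ 0.87375)
h(x) = x*(-3 + x) (h(x) = x*(x - 3) = x*(-3 + x))
(h(29) + 4282)/(E + 2123) = (29*(-3 + 29) + 4282)/(4270/4887 + 2123) = (29*26 + 4282)/(10379371/4887) = (754 + 4282)*(4887/10379371) = 5036*(4887/10379371) = 24610932/10379371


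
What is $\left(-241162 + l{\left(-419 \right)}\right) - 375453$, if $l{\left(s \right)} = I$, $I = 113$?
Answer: $-616502$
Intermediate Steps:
$l{\left(s \right)} = 113$
$\left(-241162 + l{\left(-419 \right)}\right) - 375453 = \left(-241162 + 113\right) - 375453 = -241049 - 375453 = -616502$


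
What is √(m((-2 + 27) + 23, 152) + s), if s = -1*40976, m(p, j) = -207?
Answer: I*√41183 ≈ 202.94*I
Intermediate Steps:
s = -40976
√(m((-2 + 27) + 23, 152) + s) = √(-207 - 40976) = √(-41183) = I*√41183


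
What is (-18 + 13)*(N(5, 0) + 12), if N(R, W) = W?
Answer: -60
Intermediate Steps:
(-18 + 13)*(N(5, 0) + 12) = (-18 + 13)*(0 + 12) = -5*12 = -60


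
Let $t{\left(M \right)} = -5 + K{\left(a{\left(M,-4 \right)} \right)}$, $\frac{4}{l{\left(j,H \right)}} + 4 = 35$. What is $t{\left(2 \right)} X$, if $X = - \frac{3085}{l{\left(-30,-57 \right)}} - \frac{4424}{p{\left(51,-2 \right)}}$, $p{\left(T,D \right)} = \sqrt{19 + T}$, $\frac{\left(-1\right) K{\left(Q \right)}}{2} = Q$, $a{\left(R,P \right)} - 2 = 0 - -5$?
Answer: $\frac{1817065}{4} + \frac{6004 \sqrt{70}}{5} \approx 4.6431 \cdot 10^{5}$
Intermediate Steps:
$a{\left(R,P \right)} = 7$ ($a{\left(R,P \right)} = 2 + \left(0 - -5\right) = 2 + \left(0 + 5\right) = 2 + 5 = 7$)
$K{\left(Q \right)} = - 2 Q$
$l{\left(j,H \right)} = \frac{4}{31}$ ($l{\left(j,H \right)} = \frac{4}{-4 + 35} = \frac{4}{31}$)
$t{\left(M \right)} = -19$ ($t{\left(M \right)} = -5 - 14 = -19$)
$X = - \frac{95635}{4} - \frac{316 \sqrt{70}}{5}$ ($X = - \frac{3085}{\frac{4}{31}} - \frac{4424}{\sqrt{19 + 51}} = \left(-3085\right) \frac{31}{4} - \frac{4424}{\sqrt{70}} = - \frac{95635}{4} - 4424 \frac{\sqrt{70}}{70} = - \frac{95635}{4} - \frac{316 \sqrt{70}}{5} \approx -24438.0$)
$t{\left(2 \right)} X = - 19 \left(- \frac{95635}{4} - \frac{316 \sqrt{70}}{5}\right) = \frac{1817065}{4} + \frac{6004 \sqrt{70}}{5}$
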